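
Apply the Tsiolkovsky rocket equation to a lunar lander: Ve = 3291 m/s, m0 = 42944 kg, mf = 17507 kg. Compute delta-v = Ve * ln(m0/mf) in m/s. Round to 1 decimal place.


Step 1: Mass ratio m0/mf = 42944 / 17507 = 2.452962
Step 2: ln(2.452962) = 0.897296
Step 3: delta-v = 3291 * 0.897296 = 2953.0 m/s

2953.0


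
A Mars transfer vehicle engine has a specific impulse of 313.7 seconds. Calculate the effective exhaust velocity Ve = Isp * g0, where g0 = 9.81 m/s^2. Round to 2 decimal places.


Step 1: Ve = Isp * g0 = 313.7 * 9.81
Step 2: Ve = 3077.40 m/s

3077.40


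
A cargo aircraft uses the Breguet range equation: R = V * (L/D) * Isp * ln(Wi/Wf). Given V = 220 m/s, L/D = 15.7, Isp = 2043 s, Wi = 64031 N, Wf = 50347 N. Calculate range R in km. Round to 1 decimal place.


Step 1: Coefficient = V * (L/D) * Isp = 220 * 15.7 * 2043 = 7056522.0 m
Step 2: Wi/Wf = 64031 / 50347 = 1.271794
Step 3: ln(1.271794) = 0.240428
Step 4: R = 7056522.0 * 0.240428 = 1696587.6 m = 1696.6 km

1696.6


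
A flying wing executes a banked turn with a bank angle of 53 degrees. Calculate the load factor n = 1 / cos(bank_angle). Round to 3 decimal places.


Step 1: Convert 53 degrees to radians = 0.925025
Step 2: cos(53 deg) = 0.601815
Step 3: n = 1 / 0.601815 = 1.662

1.662


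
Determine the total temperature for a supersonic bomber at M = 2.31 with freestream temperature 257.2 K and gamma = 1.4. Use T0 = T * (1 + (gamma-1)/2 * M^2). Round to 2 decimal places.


Step 1: (gamma-1)/2 = 0.2
Step 2: M^2 = 5.3361
Step 3: 1 + 0.2 * 5.3361 = 2.06722
Step 4: T0 = 257.2 * 2.06722 = 531.69 K

531.69


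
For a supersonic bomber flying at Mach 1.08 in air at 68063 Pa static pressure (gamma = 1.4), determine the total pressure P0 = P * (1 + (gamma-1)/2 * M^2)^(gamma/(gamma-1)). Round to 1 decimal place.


Step 1: (gamma-1)/2 * M^2 = 0.2 * 1.1664 = 0.23328
Step 2: 1 + 0.23328 = 1.23328
Step 3: Exponent gamma/(gamma-1) = 3.5
Step 4: P0 = 68063 * 1.23328^3.5 = 141783.9 Pa

141783.9


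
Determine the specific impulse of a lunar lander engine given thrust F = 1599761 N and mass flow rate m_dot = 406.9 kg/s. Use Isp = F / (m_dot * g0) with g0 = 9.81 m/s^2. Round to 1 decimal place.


Step 1: m_dot * g0 = 406.9 * 9.81 = 3991.69
Step 2: Isp = 1599761 / 3991.69 = 400.8 s

400.8


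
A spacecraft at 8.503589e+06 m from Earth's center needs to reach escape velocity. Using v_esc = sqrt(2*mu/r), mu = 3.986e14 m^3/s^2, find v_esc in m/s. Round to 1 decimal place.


Step 1: 2*mu/r = 2 * 3.986e14 / 8.503589e+06 = 93748651.3048
Step 2: v_esc = sqrt(93748651.3048) = 9682.4 m/s

9682.4


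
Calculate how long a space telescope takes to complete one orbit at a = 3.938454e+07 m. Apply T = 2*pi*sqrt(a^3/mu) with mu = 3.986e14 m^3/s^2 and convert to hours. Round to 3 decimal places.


Step 1: a^3 / mu = 6.109101e+22 / 3.986e14 = 1.532640e+08
Step 2: sqrt(1.532640e+08) = 12379.9822 s
Step 3: T = 2*pi * 12379.9822 = 77785.72 s
Step 4: T in hours = 77785.72 / 3600 = 21.607 hours

21.607


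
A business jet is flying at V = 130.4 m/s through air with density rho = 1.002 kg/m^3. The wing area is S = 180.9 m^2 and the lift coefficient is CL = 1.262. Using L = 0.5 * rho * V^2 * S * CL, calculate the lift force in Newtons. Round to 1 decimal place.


Step 1: Calculate dynamic pressure q = 0.5 * 1.002 * 130.4^2 = 0.5 * 1.002 * 17004.16 = 8519.0842 Pa
Step 2: Multiply by wing area and lift coefficient: L = 8519.0842 * 180.9 * 1.262
Step 3: L = 1541102.3245 * 1.262 = 1944871.1 N

1944871.1


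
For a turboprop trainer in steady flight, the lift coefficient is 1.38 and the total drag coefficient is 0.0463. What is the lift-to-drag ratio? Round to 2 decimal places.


Step 1: L/D = CL / CD = 1.38 / 0.0463
Step 2: L/D = 29.81

29.81


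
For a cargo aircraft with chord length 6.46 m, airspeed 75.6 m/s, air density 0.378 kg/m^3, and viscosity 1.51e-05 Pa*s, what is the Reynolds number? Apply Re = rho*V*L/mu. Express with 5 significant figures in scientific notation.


Step 1: Numerator = rho * V * L = 0.378 * 75.6 * 6.46 = 184.606128
Step 2: Re = 184.606128 / 1.51e-05
Step 3: Re = 1.2226e+07

1.2226e+07


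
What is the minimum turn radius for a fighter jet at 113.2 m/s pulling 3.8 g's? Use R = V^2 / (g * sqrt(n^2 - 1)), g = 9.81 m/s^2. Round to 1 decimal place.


Step 1: V^2 = 113.2^2 = 12814.24
Step 2: n^2 - 1 = 3.8^2 - 1 = 13.44
Step 3: sqrt(13.44) = 3.666061
Step 4: R = 12814.24 / (9.81 * 3.666061) = 356.3 m

356.3


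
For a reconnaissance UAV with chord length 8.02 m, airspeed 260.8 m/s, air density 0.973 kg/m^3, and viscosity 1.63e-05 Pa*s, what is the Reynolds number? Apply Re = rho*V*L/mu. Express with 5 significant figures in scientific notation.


Step 1: Numerator = rho * V * L = 0.973 * 260.8 * 8.02 = 2035.142368
Step 2: Re = 2035.142368 / 1.63e-05
Step 3: Re = 1.2486e+08

1.2486e+08


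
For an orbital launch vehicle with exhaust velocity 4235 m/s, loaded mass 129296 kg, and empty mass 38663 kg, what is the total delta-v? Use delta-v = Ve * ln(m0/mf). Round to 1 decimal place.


Step 1: Mass ratio m0/mf = 129296 / 38663 = 3.344179
Step 2: ln(3.344179) = 1.207221
Step 3: delta-v = 4235 * 1.207221 = 5112.6 m/s

5112.6


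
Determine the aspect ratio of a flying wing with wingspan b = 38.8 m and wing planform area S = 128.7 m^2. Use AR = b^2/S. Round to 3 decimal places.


Step 1: b^2 = 38.8^2 = 1505.44
Step 2: AR = 1505.44 / 128.7 = 11.697

11.697


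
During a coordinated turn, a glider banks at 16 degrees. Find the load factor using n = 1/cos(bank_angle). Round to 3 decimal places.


Step 1: Convert 16 degrees to radians = 0.279253
Step 2: cos(16 deg) = 0.961262
Step 3: n = 1 / 0.961262 = 1.040

1.040


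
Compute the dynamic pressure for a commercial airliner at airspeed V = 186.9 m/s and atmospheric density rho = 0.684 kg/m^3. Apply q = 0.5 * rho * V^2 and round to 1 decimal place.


Step 1: V^2 = 186.9^2 = 34931.61
Step 2: q = 0.5 * 0.684 * 34931.61
Step 3: q = 11946.6 Pa

11946.6


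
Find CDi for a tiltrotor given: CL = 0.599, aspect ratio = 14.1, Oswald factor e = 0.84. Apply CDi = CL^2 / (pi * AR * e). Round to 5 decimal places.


Step 1: CL^2 = 0.599^2 = 0.358801
Step 2: pi * AR * e = 3.14159 * 14.1 * 0.84 = 37.209023
Step 3: CDi = 0.358801 / 37.209023 = 0.00964

0.00964


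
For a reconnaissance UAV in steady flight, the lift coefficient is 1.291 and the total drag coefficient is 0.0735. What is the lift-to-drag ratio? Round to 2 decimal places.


Step 1: L/D = CL / CD = 1.291 / 0.0735
Step 2: L/D = 17.56

17.56


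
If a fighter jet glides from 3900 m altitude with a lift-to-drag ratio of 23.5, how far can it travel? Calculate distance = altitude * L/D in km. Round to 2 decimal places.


Step 1: Glide distance = altitude * L/D = 3900 * 23.5 = 91650.0 m
Step 2: Convert to km: 91650.0 / 1000 = 91.65 km

91.65


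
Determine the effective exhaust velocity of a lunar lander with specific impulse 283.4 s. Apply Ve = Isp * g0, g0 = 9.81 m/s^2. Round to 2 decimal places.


Step 1: Ve = Isp * g0 = 283.4 * 9.81
Step 2: Ve = 2780.15 m/s

2780.15


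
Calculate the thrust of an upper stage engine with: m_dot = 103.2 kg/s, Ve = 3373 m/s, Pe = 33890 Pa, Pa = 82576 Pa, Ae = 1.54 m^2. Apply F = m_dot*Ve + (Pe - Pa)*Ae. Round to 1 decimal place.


Step 1: Momentum thrust = m_dot * Ve = 103.2 * 3373 = 348093.6 N
Step 2: Pressure thrust = (Pe - Pa) * Ae = (33890 - 82576) * 1.54 = -74976.44 N
Step 3: Total thrust F = 348093.6 + -74976.44 = 273117.2 N

273117.2


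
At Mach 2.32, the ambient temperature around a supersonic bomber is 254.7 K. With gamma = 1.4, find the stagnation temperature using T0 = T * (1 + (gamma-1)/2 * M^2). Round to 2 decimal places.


Step 1: (gamma-1)/2 = 0.2
Step 2: M^2 = 5.3824
Step 3: 1 + 0.2 * 5.3824 = 2.07648
Step 4: T0 = 254.7 * 2.07648 = 528.88 K

528.88


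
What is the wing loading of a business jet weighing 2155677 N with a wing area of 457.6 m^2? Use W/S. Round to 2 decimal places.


Step 1: Wing loading = W / S = 2155677 / 457.6
Step 2: Wing loading = 4710.83 N/m^2

4710.83


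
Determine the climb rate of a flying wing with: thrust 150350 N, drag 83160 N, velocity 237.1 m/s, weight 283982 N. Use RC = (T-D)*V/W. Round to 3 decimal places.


Step 1: Excess thrust = T - D = 150350 - 83160 = 67190 N
Step 2: Excess power = 67190 * 237.1 = 15930749.0 W
Step 3: RC = 15930749.0 / 283982 = 56.098 m/s

56.098


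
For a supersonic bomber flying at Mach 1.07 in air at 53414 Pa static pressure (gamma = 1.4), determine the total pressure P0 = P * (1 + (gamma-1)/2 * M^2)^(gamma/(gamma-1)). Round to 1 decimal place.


Step 1: (gamma-1)/2 * M^2 = 0.2 * 1.1449 = 0.22898
Step 2: 1 + 0.22898 = 1.22898
Step 3: Exponent gamma/(gamma-1) = 3.5
Step 4: P0 = 53414 * 1.22898^3.5 = 109916.3 Pa

109916.3


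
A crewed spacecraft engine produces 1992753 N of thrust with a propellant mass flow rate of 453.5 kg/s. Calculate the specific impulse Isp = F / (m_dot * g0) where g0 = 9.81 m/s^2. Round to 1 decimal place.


Step 1: m_dot * g0 = 453.5 * 9.81 = 4448.84
Step 2: Isp = 1992753 / 4448.84 = 447.9 s

447.9


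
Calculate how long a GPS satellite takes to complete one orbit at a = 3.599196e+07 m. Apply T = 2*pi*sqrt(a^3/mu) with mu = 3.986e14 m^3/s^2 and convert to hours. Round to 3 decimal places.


Step 1: a^3 / mu = 4.662475e+22 / 3.986e14 = 1.169713e+08
Step 2: sqrt(1.169713e+08) = 10815.3256 s
Step 3: T = 2*pi * 10815.3256 = 67954.69 s
Step 4: T in hours = 67954.69 / 3600 = 18.876 hours

18.876


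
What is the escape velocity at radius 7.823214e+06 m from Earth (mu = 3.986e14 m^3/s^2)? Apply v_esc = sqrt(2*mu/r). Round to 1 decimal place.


Step 1: 2*mu/r = 2 * 3.986e14 / 7.823214e+06 = 101901852.6145
Step 2: v_esc = sqrt(101901852.6145) = 10094.6 m/s

10094.6


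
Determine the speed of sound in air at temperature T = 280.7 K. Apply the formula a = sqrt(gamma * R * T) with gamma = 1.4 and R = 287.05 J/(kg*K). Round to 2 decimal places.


Step 1: gamma * R * T = 1.4 * 287.05 * 280.7 = 112804.909
Step 2: a = sqrt(112804.909) = 335.86 m/s

335.86


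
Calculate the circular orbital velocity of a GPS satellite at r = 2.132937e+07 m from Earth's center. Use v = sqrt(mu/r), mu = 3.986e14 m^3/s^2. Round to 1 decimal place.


Step 1: mu / r = 3.986e14 / 2.132937e+07 = 18687846.8515
Step 2: v = sqrt(18687846.8515) = 4322.9 m/s

4322.9


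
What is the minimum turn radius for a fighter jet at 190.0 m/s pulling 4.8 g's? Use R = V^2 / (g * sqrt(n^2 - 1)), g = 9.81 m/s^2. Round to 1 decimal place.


Step 1: V^2 = 190.0^2 = 36100.0
Step 2: n^2 - 1 = 4.8^2 - 1 = 22.04
Step 3: sqrt(22.04) = 4.694678
Step 4: R = 36100.0 / (9.81 * 4.694678) = 783.8 m

783.8


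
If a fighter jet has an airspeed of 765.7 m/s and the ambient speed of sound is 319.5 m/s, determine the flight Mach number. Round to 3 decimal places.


Step 1: M = V / a = 765.7 / 319.5
Step 2: M = 2.397

2.397


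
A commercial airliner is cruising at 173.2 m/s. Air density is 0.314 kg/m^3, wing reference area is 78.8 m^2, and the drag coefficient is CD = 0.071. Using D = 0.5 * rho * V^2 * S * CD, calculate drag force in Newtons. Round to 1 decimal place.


Step 1: Dynamic pressure q = 0.5 * 0.314 * 173.2^2 = 4709.7237 Pa
Step 2: Drag D = q * S * CD = 4709.7237 * 78.8 * 0.071
Step 3: D = 26350.0 N

26350.0


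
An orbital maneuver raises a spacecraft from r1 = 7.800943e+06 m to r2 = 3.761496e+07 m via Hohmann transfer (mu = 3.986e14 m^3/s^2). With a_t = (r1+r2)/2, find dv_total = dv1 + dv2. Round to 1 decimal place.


Step 1: Transfer semi-major axis a_t = (7.800943e+06 + 3.761496e+07) / 2 = 2.270795e+07 m
Step 2: v1 (circular at r1) = sqrt(mu/r1) = 7148.17 m/s
Step 3: v_t1 = sqrt(mu*(2/r1 - 1/a_t)) = 9199.97 m/s
Step 4: dv1 = |9199.97 - 7148.17| = 2051.8 m/s
Step 5: v2 (circular at r2) = 3255.28 m/s, v_t2 = 1907.98 m/s
Step 6: dv2 = |3255.28 - 1907.98| = 1347.3 m/s
Step 7: Total delta-v = 2051.8 + 1347.3 = 3399.1 m/s

3399.1


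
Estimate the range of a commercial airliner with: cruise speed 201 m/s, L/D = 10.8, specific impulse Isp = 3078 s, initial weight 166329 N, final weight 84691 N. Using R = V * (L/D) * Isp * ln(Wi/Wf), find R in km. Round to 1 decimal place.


Step 1: Coefficient = V * (L/D) * Isp = 201 * 10.8 * 3078 = 6681722.4 m
Step 2: Wi/Wf = 166329 / 84691 = 1.963951
Step 3: ln(1.963951) = 0.674958
Step 4: R = 6681722.4 * 0.674958 = 4509884.8 m = 4509.9 km

4509.9


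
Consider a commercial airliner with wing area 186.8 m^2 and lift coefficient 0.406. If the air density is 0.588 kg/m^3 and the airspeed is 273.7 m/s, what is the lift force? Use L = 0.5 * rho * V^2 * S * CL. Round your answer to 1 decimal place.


Step 1: Calculate dynamic pressure q = 0.5 * 0.588 * 273.7^2 = 0.5 * 0.588 * 74911.69 = 22024.0369 Pa
Step 2: Multiply by wing area and lift coefficient: L = 22024.0369 * 186.8 * 0.406
Step 3: L = 4114090.0854 * 0.406 = 1670320.6 N

1670320.6


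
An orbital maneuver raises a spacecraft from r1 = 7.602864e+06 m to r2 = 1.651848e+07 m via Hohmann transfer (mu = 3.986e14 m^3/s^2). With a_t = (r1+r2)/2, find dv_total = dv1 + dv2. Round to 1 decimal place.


Step 1: Transfer semi-major axis a_t = (7.602864e+06 + 1.651848e+07) / 2 = 1.206067e+07 m
Step 2: v1 (circular at r1) = sqrt(mu/r1) = 7240.69 m/s
Step 3: v_t1 = sqrt(mu*(2/r1 - 1/a_t)) = 8473.82 m/s
Step 4: dv1 = |8473.82 - 7240.69| = 1233.13 m/s
Step 5: v2 (circular at r2) = 4912.29 m/s, v_t2 = 3900.2 m/s
Step 6: dv2 = |4912.29 - 3900.2| = 1012.09 m/s
Step 7: Total delta-v = 1233.13 + 1012.09 = 2245.2 m/s

2245.2


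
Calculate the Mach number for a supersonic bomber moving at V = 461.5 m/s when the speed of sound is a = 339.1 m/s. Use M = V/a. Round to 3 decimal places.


Step 1: M = V / a = 461.5 / 339.1
Step 2: M = 1.361

1.361


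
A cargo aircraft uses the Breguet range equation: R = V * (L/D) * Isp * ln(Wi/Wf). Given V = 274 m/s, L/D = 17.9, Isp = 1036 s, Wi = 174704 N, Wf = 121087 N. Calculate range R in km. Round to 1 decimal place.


Step 1: Coefficient = V * (L/D) * Isp = 274 * 17.9 * 1036 = 5081165.6 m
Step 2: Wi/Wf = 174704 / 121087 = 1.442797
Step 3: ln(1.442797) = 0.366584
Step 4: R = 5081165.6 * 0.366584 = 1862673.1 m = 1862.7 km

1862.7


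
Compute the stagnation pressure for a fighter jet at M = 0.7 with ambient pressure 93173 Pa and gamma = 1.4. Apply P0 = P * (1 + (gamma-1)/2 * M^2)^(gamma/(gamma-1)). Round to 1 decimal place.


Step 1: (gamma-1)/2 * M^2 = 0.2 * 0.49 = 0.098
Step 2: 1 + 0.098 = 1.098
Step 3: Exponent gamma/(gamma-1) = 3.5
Step 4: P0 = 93173 * 1.098^3.5 = 129240.4 Pa

129240.4


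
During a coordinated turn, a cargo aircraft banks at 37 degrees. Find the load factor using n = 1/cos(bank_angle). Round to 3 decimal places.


Step 1: Convert 37 degrees to radians = 0.645772
Step 2: cos(37 deg) = 0.798636
Step 3: n = 1 / 0.798636 = 1.252

1.252


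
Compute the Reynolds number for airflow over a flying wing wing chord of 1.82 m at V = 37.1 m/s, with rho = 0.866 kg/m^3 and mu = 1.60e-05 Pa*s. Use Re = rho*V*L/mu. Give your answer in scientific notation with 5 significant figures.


Step 1: Numerator = rho * V * L = 0.866 * 37.1 * 1.82 = 58.474052
Step 2: Re = 58.474052 / 1.60e-05
Step 3: Re = 3.6546e+06

3.6546e+06


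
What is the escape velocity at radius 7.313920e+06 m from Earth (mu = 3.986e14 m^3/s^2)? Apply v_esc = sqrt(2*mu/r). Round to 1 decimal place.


Step 1: 2*mu/r = 2 * 3.986e14 / 7.313920e+06 = 108997637.3819
Step 2: v_esc = sqrt(108997637.3819) = 10440.2 m/s

10440.2


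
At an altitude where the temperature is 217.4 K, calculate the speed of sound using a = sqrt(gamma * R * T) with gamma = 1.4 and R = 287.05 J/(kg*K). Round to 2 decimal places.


Step 1: gamma * R * T = 1.4 * 287.05 * 217.4 = 87366.538
Step 2: a = sqrt(87366.538) = 295.58 m/s

295.58


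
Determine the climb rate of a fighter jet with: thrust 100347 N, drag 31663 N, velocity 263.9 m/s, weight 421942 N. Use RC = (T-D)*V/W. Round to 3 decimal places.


Step 1: Excess thrust = T - D = 100347 - 31663 = 68684 N
Step 2: Excess power = 68684 * 263.9 = 18125707.6 W
Step 3: RC = 18125707.6 / 421942 = 42.958 m/s

42.958


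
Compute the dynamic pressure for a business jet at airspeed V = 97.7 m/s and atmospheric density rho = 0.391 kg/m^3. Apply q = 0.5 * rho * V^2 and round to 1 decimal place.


Step 1: V^2 = 97.7^2 = 9545.29
Step 2: q = 0.5 * 0.391 * 9545.29
Step 3: q = 1866.1 Pa

1866.1


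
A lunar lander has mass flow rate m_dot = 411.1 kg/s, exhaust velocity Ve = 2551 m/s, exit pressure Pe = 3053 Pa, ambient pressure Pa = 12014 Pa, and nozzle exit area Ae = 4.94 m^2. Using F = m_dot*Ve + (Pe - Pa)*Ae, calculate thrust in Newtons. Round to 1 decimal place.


Step 1: Momentum thrust = m_dot * Ve = 411.1 * 2551 = 1048716.1 N
Step 2: Pressure thrust = (Pe - Pa) * Ae = (3053 - 12014) * 4.94 = -44267.34 N
Step 3: Total thrust F = 1048716.1 + -44267.34 = 1004448.8 N

1004448.8


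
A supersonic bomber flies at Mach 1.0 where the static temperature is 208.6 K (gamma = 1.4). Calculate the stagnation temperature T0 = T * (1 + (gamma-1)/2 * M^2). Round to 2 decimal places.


Step 1: (gamma-1)/2 = 0.2
Step 2: M^2 = 1.0
Step 3: 1 + 0.2 * 1.0 = 1.2
Step 4: T0 = 208.6 * 1.2 = 250.32 K

250.32


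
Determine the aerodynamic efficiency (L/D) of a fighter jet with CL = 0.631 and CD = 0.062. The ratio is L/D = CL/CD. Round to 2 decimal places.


Step 1: L/D = CL / CD = 0.631 / 0.062
Step 2: L/D = 10.18

10.18


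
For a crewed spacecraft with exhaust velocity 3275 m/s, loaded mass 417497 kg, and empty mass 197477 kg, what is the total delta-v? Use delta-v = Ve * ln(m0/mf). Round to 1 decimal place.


Step 1: Mass ratio m0/mf = 417497 / 197477 = 2.114155
Step 2: ln(2.114155) = 0.748655
Step 3: delta-v = 3275 * 0.748655 = 2451.8 m/s

2451.8


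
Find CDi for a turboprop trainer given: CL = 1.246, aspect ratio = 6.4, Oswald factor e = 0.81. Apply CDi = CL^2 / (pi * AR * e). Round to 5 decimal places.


Step 1: CL^2 = 1.246^2 = 1.552516
Step 2: pi * AR * e = 3.14159 * 6.4 * 0.81 = 16.286016
Step 3: CDi = 1.552516 / 16.286016 = 0.09533

0.09533


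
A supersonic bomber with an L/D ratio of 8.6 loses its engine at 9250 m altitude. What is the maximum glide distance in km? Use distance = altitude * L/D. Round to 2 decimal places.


Step 1: Glide distance = altitude * L/D = 9250 * 8.6 = 79550.0 m
Step 2: Convert to km: 79550.0 / 1000 = 79.55 km

79.55


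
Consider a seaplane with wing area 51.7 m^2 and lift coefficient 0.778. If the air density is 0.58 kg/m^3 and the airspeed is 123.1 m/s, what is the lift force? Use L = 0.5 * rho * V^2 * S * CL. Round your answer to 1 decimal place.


Step 1: Calculate dynamic pressure q = 0.5 * 0.58 * 123.1^2 = 0.5 * 0.58 * 15153.61 = 4394.5469 Pa
Step 2: Multiply by wing area and lift coefficient: L = 4394.5469 * 51.7 * 0.778
Step 3: L = 227198.0747 * 0.778 = 176760.1 N

176760.1


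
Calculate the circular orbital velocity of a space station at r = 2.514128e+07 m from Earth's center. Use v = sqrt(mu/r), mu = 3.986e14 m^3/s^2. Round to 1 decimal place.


Step 1: mu / r = 3.986e14 / 2.514128e+07 = 15854403.5944
Step 2: v = sqrt(15854403.5944) = 3981.8 m/s

3981.8


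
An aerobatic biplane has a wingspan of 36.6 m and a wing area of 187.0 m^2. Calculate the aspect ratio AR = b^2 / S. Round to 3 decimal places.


Step 1: b^2 = 36.6^2 = 1339.56
Step 2: AR = 1339.56 / 187.0 = 7.163

7.163


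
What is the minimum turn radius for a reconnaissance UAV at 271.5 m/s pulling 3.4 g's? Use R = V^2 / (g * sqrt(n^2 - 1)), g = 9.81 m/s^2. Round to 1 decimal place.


Step 1: V^2 = 271.5^2 = 73712.25
Step 2: n^2 - 1 = 3.4^2 - 1 = 10.56
Step 3: sqrt(10.56) = 3.249615
Step 4: R = 73712.25 / (9.81 * 3.249615) = 2312.3 m

2312.3


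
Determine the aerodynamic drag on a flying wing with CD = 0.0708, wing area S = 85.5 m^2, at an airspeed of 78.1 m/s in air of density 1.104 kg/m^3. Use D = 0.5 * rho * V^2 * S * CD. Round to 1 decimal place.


Step 1: Dynamic pressure q = 0.5 * 1.104 * 78.1^2 = 3366.9847 Pa
Step 2: Drag D = q * S * CD = 3366.9847 * 85.5 * 0.0708
Step 3: D = 20381.7 N

20381.7


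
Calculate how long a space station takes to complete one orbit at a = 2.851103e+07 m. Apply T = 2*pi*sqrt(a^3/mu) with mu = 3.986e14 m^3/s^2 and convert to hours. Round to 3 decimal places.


Step 1: a^3 / mu = 2.317601e+22 / 3.986e14 = 5.814353e+07
Step 2: sqrt(5.814353e+07) = 7625.1908 s
Step 3: T = 2*pi * 7625.1908 = 47910.49 s
Step 4: T in hours = 47910.49 / 3600 = 13.308 hours

13.308


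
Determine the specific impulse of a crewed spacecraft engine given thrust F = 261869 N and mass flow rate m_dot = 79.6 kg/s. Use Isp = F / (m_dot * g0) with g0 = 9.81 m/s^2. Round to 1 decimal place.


Step 1: m_dot * g0 = 79.6 * 9.81 = 780.88
Step 2: Isp = 261869 / 780.88 = 335.4 s

335.4


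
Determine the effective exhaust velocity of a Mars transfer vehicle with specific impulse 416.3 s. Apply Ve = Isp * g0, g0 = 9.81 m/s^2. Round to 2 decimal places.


Step 1: Ve = Isp * g0 = 416.3 * 9.81
Step 2: Ve = 4083.90 m/s

4083.90


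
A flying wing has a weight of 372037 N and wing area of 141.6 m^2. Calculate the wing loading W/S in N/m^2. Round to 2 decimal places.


Step 1: Wing loading = W / S = 372037 / 141.6
Step 2: Wing loading = 2627.38 N/m^2

2627.38


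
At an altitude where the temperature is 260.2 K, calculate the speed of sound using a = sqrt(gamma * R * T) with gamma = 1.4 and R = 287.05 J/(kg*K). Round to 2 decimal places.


Step 1: gamma * R * T = 1.4 * 287.05 * 260.2 = 104566.574
Step 2: a = sqrt(104566.574) = 323.37 m/s

323.37


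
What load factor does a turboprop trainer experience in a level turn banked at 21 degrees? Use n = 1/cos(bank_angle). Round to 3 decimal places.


Step 1: Convert 21 degrees to radians = 0.366519
Step 2: cos(21 deg) = 0.93358
Step 3: n = 1 / 0.93358 = 1.071

1.071


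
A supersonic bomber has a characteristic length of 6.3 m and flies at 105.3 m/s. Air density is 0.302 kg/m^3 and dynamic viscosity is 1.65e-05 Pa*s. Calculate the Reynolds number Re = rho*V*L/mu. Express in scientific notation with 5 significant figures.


Step 1: Numerator = rho * V * L = 0.302 * 105.3 * 6.3 = 200.34378
Step 2: Re = 200.34378 / 1.65e-05
Step 3: Re = 1.2142e+07

1.2142e+07


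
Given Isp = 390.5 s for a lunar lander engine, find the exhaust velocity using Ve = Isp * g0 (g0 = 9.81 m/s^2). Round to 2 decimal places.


Step 1: Ve = Isp * g0 = 390.5 * 9.81
Step 2: Ve = 3830.81 m/s

3830.81


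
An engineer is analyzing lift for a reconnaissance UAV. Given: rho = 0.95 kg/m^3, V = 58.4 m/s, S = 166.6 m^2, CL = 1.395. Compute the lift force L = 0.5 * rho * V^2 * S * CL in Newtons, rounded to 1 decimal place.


Step 1: Calculate dynamic pressure q = 0.5 * 0.95 * 58.4^2 = 0.5 * 0.95 * 3410.56 = 1620.016 Pa
Step 2: Multiply by wing area and lift coefficient: L = 1620.016 * 166.6 * 1.395
Step 3: L = 269894.6656 * 1.395 = 376503.1 N

376503.1


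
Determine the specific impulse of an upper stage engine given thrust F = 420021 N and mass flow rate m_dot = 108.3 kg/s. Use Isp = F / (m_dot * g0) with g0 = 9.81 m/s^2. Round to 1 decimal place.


Step 1: m_dot * g0 = 108.3 * 9.81 = 1062.42
Step 2: Isp = 420021 / 1062.42 = 395.3 s

395.3


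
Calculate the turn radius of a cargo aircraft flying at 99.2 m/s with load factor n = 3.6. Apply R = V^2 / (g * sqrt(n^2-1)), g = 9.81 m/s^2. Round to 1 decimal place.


Step 1: V^2 = 99.2^2 = 9840.64
Step 2: n^2 - 1 = 3.6^2 - 1 = 11.96
Step 3: sqrt(11.96) = 3.458323
Step 4: R = 9840.64 / (9.81 * 3.458323) = 290.1 m

290.1


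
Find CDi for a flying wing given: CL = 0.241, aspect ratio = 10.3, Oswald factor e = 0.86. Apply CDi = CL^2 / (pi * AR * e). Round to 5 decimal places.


Step 1: CL^2 = 0.241^2 = 0.058081
Step 2: pi * AR * e = 3.14159 * 10.3 * 0.86 = 27.828228
Step 3: CDi = 0.058081 / 27.828228 = 0.00209

0.00209


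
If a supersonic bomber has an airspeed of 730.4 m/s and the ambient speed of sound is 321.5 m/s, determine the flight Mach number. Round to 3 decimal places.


Step 1: M = V / a = 730.4 / 321.5
Step 2: M = 2.272

2.272


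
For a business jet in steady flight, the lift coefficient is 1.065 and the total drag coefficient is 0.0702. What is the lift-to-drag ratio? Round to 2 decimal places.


Step 1: L/D = CL / CD = 1.065 / 0.0702
Step 2: L/D = 15.17

15.17


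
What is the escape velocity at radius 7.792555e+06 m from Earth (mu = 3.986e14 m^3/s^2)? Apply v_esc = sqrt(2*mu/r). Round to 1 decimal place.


Step 1: 2*mu/r = 2 * 3.986e14 / 7.792555e+06 = 102302774.8922
Step 2: v_esc = sqrt(102302774.8922) = 10114.5 m/s

10114.5


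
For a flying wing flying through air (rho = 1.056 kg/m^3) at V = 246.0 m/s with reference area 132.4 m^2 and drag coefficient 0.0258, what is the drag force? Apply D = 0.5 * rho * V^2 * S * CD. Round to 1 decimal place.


Step 1: Dynamic pressure q = 0.5 * 1.056 * 246.0^2 = 31952.448 Pa
Step 2: Drag D = q * S * CD = 31952.448 * 132.4 * 0.0258
Step 3: D = 109147.0 N

109147.0


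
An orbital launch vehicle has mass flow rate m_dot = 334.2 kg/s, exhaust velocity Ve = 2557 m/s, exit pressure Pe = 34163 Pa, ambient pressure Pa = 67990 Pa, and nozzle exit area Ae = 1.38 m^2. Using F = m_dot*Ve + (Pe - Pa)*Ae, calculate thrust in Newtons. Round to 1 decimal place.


Step 1: Momentum thrust = m_dot * Ve = 334.2 * 2557 = 854549.4 N
Step 2: Pressure thrust = (Pe - Pa) * Ae = (34163 - 67990) * 1.38 = -46681.26 N
Step 3: Total thrust F = 854549.4 + -46681.26 = 807868.1 N

807868.1


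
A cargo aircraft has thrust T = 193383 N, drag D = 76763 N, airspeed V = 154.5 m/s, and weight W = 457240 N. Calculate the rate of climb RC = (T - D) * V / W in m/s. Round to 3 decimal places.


Step 1: Excess thrust = T - D = 193383 - 76763 = 116620 N
Step 2: Excess power = 116620 * 154.5 = 18017790.0 W
Step 3: RC = 18017790.0 / 457240 = 39.406 m/s

39.406


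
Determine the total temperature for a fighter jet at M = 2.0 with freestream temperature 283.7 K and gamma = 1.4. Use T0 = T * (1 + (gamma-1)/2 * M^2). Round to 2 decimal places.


Step 1: (gamma-1)/2 = 0.2
Step 2: M^2 = 4.0
Step 3: 1 + 0.2 * 4.0 = 1.8
Step 4: T0 = 283.7 * 1.8 = 510.66 K

510.66


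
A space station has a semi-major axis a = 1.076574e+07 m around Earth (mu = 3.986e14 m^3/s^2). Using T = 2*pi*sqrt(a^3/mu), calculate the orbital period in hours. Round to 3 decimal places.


Step 1: a^3 / mu = 1.247762e+21 / 3.986e14 = 3.130361e+06
Step 2: sqrt(3.130361e+06) = 1769.2825 s
Step 3: T = 2*pi * 1769.2825 = 11116.73 s
Step 4: T in hours = 11116.73 / 3600 = 3.088 hours

3.088


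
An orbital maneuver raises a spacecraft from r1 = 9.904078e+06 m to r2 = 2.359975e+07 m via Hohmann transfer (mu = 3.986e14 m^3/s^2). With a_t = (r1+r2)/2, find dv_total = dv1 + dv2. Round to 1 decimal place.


Step 1: Transfer semi-major axis a_t = (9.904078e+06 + 2.359975e+07) / 2 = 1.675191e+07 m
Step 2: v1 (circular at r1) = sqrt(mu/r1) = 6343.98 m/s
Step 3: v_t1 = sqrt(mu*(2/r1 - 1/a_t)) = 7529.79 m/s
Step 4: dv1 = |7529.79 - 6343.98| = 1185.82 m/s
Step 5: v2 (circular at r2) = 4109.75 m/s, v_t2 = 3160.02 m/s
Step 6: dv2 = |4109.75 - 3160.02| = 949.73 m/s
Step 7: Total delta-v = 1185.82 + 949.73 = 2135.5 m/s

2135.5


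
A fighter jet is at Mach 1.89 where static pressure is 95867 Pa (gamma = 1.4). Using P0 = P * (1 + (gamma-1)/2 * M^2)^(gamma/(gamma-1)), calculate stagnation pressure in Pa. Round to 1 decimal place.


Step 1: (gamma-1)/2 * M^2 = 0.2 * 3.5721 = 0.71442
Step 2: 1 + 0.71442 = 1.71442
Step 3: Exponent gamma/(gamma-1) = 3.5
Step 4: P0 = 95867 * 1.71442^3.5 = 632527.5 Pa

632527.5


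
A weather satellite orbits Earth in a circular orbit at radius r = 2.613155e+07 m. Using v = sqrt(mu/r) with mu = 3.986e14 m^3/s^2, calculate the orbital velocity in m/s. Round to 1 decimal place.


Step 1: mu / r = 3.986e14 / 2.613155e+07 = 15253591.9224
Step 2: v = sqrt(15253591.9224) = 3905.6 m/s

3905.6


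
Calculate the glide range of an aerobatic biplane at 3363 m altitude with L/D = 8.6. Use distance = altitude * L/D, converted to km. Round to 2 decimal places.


Step 1: Glide distance = altitude * L/D = 3363 * 8.6 = 28921.8 m
Step 2: Convert to km: 28921.8 / 1000 = 28.92 km

28.92


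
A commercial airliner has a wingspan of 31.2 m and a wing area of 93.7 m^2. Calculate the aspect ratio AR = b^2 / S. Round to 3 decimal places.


Step 1: b^2 = 31.2^2 = 973.44
Step 2: AR = 973.44 / 93.7 = 10.389

10.389


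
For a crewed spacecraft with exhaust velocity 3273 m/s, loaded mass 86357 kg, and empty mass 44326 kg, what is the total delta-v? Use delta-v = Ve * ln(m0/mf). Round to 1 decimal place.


Step 1: Mass ratio m0/mf = 86357 / 44326 = 1.948225
Step 2: ln(1.948225) = 0.666918
Step 3: delta-v = 3273 * 0.666918 = 2182.8 m/s

2182.8


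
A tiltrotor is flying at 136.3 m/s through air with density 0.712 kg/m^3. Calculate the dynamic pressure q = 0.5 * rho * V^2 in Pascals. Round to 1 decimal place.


Step 1: V^2 = 136.3^2 = 18577.69
Step 2: q = 0.5 * 0.712 * 18577.69
Step 3: q = 6613.7 Pa

6613.7


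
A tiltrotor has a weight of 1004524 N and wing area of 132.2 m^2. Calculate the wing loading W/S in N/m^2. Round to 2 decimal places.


Step 1: Wing loading = W / S = 1004524 / 132.2
Step 2: Wing loading = 7598.52 N/m^2

7598.52


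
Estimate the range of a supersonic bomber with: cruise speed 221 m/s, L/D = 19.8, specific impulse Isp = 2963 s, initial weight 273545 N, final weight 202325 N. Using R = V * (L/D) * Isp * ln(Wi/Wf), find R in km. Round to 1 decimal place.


Step 1: Coefficient = V * (L/D) * Isp = 221 * 19.8 * 2963 = 12965495.4 m
Step 2: Wi/Wf = 273545 / 202325 = 1.352008
Step 3: ln(1.352008) = 0.301591
Step 4: R = 12965495.4 * 0.301591 = 3910274.5 m = 3910.3 km

3910.3


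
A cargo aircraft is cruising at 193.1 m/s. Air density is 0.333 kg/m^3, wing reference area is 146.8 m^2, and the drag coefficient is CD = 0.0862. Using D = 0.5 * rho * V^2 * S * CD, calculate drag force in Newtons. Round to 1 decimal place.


Step 1: Dynamic pressure q = 0.5 * 0.333 * 193.1^2 = 6208.3871 Pa
Step 2: Drag D = q * S * CD = 6208.3871 * 146.8 * 0.0862
Step 3: D = 78561.9 N

78561.9


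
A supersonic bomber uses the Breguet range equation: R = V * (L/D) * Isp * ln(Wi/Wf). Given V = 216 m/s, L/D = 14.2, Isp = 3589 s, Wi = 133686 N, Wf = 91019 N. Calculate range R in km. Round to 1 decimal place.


Step 1: Coefficient = V * (L/D) * Isp = 216 * 14.2 * 3589 = 11008180.8 m
Step 2: Wi/Wf = 133686 / 91019 = 1.46877
Step 3: ln(1.46877) = 0.384425
Step 4: R = 11008180.8 * 0.384425 = 4231825.3 m = 4231.8 km

4231.8


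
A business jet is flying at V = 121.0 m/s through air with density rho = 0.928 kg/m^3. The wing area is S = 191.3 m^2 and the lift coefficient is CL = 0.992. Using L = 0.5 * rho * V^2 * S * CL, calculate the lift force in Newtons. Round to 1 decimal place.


Step 1: Calculate dynamic pressure q = 0.5 * 0.928 * 121.0^2 = 0.5 * 0.928 * 14641.0 = 6793.424 Pa
Step 2: Multiply by wing area and lift coefficient: L = 6793.424 * 191.3 * 0.992
Step 3: L = 1299582.0112 * 0.992 = 1289185.4 N

1289185.4


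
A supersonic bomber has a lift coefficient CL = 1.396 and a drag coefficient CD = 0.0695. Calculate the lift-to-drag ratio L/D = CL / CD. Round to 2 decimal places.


Step 1: L/D = CL / CD = 1.396 / 0.0695
Step 2: L/D = 20.09

20.09


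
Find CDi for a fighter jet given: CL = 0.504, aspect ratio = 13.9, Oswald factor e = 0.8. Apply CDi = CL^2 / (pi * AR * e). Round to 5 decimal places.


Step 1: CL^2 = 0.504^2 = 0.254016
Step 2: pi * AR * e = 3.14159 * 13.9 * 0.8 = 34.93451
Step 3: CDi = 0.254016 / 34.93451 = 0.00727

0.00727


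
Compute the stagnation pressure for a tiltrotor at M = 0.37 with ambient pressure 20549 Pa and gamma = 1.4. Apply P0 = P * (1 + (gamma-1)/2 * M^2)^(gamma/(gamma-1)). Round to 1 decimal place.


Step 1: (gamma-1)/2 * M^2 = 0.2 * 0.1369 = 0.02738
Step 2: 1 + 0.02738 = 1.02738
Step 3: Exponent gamma/(gamma-1) = 3.5
Step 4: P0 = 20549 * 1.02738^3.5 = 22586.5 Pa

22586.5


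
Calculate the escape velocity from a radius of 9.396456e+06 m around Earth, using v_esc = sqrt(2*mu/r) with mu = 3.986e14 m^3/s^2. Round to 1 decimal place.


Step 1: 2*mu/r = 2 * 3.986e14 / 9.396456e+06 = 84840497.3109
Step 2: v_esc = sqrt(84840497.3109) = 9210.9 m/s

9210.9


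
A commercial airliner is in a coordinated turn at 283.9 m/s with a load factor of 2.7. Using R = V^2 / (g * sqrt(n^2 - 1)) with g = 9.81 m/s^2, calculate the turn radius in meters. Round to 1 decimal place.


Step 1: V^2 = 283.9^2 = 80599.21
Step 2: n^2 - 1 = 2.7^2 - 1 = 6.29
Step 3: sqrt(6.29) = 2.507987
Step 4: R = 80599.21 / (9.81 * 2.507987) = 3275.9 m

3275.9


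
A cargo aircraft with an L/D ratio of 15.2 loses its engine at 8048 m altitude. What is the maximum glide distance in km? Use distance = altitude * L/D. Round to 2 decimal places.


Step 1: Glide distance = altitude * L/D = 8048 * 15.2 = 122329.6 m
Step 2: Convert to km: 122329.6 / 1000 = 122.33 km

122.33


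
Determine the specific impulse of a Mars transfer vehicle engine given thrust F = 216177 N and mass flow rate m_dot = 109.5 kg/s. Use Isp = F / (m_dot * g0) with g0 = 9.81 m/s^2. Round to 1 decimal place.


Step 1: m_dot * g0 = 109.5 * 9.81 = 1074.2
Step 2: Isp = 216177 / 1074.2 = 201.2 s

201.2


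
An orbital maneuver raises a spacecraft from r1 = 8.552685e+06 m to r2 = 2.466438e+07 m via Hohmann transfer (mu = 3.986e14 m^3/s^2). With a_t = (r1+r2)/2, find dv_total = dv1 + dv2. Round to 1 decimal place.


Step 1: Transfer semi-major axis a_t = (8.552685e+06 + 2.466438e+07) / 2 = 1.660853e+07 m
Step 2: v1 (circular at r1) = sqrt(mu/r1) = 6826.8 m/s
Step 3: v_t1 = sqrt(mu*(2/r1 - 1/a_t)) = 8319.3 m/s
Step 4: dv1 = |8319.3 - 6826.8| = 1492.5 m/s
Step 5: v2 (circular at r2) = 4020.07 m/s, v_t2 = 2884.82 m/s
Step 6: dv2 = |4020.07 - 2884.82| = 1135.25 m/s
Step 7: Total delta-v = 1492.5 + 1135.25 = 2627.7 m/s

2627.7


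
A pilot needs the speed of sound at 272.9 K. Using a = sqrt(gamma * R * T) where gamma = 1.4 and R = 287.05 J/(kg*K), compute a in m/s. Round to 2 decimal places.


Step 1: gamma * R * T = 1.4 * 287.05 * 272.9 = 109670.323
Step 2: a = sqrt(109670.323) = 331.17 m/s

331.17


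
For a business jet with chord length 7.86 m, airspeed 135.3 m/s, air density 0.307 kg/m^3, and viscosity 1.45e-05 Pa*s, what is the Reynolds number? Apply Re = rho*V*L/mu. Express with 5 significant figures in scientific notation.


Step 1: Numerator = rho * V * L = 0.307 * 135.3 * 7.86 = 326.481606
Step 2: Re = 326.481606 / 1.45e-05
Step 3: Re = 2.2516e+07

2.2516e+07


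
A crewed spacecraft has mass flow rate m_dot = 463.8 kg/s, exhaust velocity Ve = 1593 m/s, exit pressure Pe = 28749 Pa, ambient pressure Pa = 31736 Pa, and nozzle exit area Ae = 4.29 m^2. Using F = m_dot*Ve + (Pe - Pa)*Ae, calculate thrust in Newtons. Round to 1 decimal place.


Step 1: Momentum thrust = m_dot * Ve = 463.8 * 1593 = 738833.4 N
Step 2: Pressure thrust = (Pe - Pa) * Ae = (28749 - 31736) * 4.29 = -12814.23 N
Step 3: Total thrust F = 738833.4 + -12814.23 = 726019.2 N

726019.2


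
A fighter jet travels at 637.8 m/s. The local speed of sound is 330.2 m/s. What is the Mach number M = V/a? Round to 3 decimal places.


Step 1: M = V / a = 637.8 / 330.2
Step 2: M = 1.932

1.932


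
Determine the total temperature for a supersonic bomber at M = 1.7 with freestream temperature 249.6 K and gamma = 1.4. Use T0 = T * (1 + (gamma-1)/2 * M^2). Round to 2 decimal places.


Step 1: (gamma-1)/2 = 0.2
Step 2: M^2 = 2.89
Step 3: 1 + 0.2 * 2.89 = 1.578
Step 4: T0 = 249.6 * 1.578 = 393.87 K

393.87


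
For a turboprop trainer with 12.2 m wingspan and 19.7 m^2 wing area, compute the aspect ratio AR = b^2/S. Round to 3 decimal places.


Step 1: b^2 = 12.2^2 = 148.84
Step 2: AR = 148.84 / 19.7 = 7.555

7.555


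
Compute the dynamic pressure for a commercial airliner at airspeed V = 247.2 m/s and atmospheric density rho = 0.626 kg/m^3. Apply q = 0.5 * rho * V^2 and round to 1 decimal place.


Step 1: V^2 = 247.2^2 = 61107.84
Step 2: q = 0.5 * 0.626 * 61107.84
Step 3: q = 19126.8 Pa

19126.8


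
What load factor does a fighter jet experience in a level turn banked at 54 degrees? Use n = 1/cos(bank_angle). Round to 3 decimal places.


Step 1: Convert 54 degrees to radians = 0.942478
Step 2: cos(54 deg) = 0.587785
Step 3: n = 1 / 0.587785 = 1.701

1.701


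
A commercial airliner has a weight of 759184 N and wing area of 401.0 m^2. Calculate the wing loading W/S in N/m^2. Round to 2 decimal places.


Step 1: Wing loading = W / S = 759184 / 401.0
Step 2: Wing loading = 1893.23 N/m^2

1893.23


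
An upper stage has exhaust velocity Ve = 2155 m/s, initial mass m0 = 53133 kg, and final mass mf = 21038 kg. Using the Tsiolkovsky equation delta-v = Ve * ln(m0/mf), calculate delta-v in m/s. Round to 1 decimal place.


Step 1: Mass ratio m0/mf = 53133 / 21038 = 2.525573
Step 2: ln(2.525573) = 0.926468
Step 3: delta-v = 2155 * 0.926468 = 1996.5 m/s

1996.5


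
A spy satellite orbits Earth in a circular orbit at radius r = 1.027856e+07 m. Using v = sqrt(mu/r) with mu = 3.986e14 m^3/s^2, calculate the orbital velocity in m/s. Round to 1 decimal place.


Step 1: mu / r = 3.986e14 / 1.027856e+07 = 38779751.2492
Step 2: v = sqrt(38779751.2492) = 6227.3 m/s

6227.3


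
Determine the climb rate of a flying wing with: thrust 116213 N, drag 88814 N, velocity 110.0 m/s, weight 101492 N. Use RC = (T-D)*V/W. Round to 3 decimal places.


Step 1: Excess thrust = T - D = 116213 - 88814 = 27399 N
Step 2: Excess power = 27399 * 110.0 = 3013890.0 W
Step 3: RC = 3013890.0 / 101492 = 29.696 m/s

29.696


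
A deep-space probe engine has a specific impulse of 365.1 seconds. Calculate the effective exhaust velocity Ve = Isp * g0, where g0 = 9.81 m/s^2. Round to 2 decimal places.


Step 1: Ve = Isp * g0 = 365.1 * 9.81
Step 2: Ve = 3581.63 m/s

3581.63


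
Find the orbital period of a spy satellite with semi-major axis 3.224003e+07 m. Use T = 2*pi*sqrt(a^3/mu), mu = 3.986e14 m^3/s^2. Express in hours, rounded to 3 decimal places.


Step 1: a^3 / mu = 3.351092e+22 / 3.986e14 = 8.407154e+07
Step 2: sqrt(8.407154e+07) = 9169.0535 s
Step 3: T = 2*pi * 9169.0535 = 57610.86 s
Step 4: T in hours = 57610.86 / 3600 = 16.003 hours

16.003


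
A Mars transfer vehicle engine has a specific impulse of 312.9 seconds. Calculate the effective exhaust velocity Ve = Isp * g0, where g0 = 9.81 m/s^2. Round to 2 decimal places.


Step 1: Ve = Isp * g0 = 312.9 * 9.81
Step 2: Ve = 3069.55 m/s

3069.55


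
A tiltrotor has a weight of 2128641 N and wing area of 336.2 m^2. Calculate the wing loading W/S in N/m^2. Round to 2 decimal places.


Step 1: Wing loading = W / S = 2128641 / 336.2
Step 2: Wing loading = 6331.47 N/m^2

6331.47


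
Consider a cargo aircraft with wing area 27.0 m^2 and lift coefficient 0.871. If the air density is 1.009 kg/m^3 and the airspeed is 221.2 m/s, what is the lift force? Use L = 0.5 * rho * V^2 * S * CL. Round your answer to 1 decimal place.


Step 1: Calculate dynamic pressure q = 0.5 * 1.009 * 221.2^2 = 0.5 * 1.009 * 48929.44 = 24684.9025 Pa
Step 2: Multiply by wing area and lift coefficient: L = 24684.9025 * 27.0 * 0.871
Step 3: L = 666492.367 * 0.871 = 580514.9 N

580514.9


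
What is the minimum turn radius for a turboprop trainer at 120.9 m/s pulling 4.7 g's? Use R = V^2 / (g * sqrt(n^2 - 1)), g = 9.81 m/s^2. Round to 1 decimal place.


Step 1: V^2 = 120.9^2 = 14616.81
Step 2: n^2 - 1 = 4.7^2 - 1 = 21.09
Step 3: sqrt(21.09) = 4.592385
Step 4: R = 14616.81 / (9.81 * 4.592385) = 324.4 m

324.4


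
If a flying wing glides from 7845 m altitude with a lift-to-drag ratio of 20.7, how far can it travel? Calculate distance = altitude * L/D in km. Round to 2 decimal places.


Step 1: Glide distance = altitude * L/D = 7845 * 20.7 = 162391.5 m
Step 2: Convert to km: 162391.5 / 1000 = 162.39 km

162.39
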